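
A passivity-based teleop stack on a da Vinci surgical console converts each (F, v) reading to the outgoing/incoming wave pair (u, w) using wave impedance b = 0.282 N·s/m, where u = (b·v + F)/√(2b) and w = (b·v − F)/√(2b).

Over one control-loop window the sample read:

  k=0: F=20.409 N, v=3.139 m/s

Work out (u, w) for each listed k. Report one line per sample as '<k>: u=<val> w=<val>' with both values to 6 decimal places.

k=0: b·v=0.282×3.139=0.885198; √(2b)=0.750999; u=(0.885198+20.409)/0.750999=28.354483, w=(0.885198−20.409)/0.750999=-25.997096

0: u=28.354483 w=-25.997096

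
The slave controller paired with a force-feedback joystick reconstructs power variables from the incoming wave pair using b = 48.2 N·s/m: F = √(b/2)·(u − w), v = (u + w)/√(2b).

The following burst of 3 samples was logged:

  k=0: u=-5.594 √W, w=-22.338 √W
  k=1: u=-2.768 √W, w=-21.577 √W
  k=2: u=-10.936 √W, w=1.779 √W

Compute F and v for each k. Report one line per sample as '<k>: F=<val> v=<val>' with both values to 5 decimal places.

k=0: u−w=16.74400, u+w=-27.93200; √(b/2)=4.90918, √(2b)=9.81835; F=4.90918×16.744=82.19923, v=-27.93200/9.81835=-2.84488
k=1: u−w=18.80900, u+w=-24.34500; √(b/2)=4.90918, √(2b)=9.81835; F=4.90918×18.809=92.33667, v=-24.34500/9.81835=-2.47954
k=2: u−w=-12.71500, u+w=-9.15700; √(b/2)=4.90918, √(2b)=9.81835; F=4.90918×(-12.715)=-62.42016, v=-9.15700/9.81835=-0.93264

0: F=82.19923 v=-2.84488
1: F=92.33667 v=-2.47954
2: F=-62.42016 v=-0.93264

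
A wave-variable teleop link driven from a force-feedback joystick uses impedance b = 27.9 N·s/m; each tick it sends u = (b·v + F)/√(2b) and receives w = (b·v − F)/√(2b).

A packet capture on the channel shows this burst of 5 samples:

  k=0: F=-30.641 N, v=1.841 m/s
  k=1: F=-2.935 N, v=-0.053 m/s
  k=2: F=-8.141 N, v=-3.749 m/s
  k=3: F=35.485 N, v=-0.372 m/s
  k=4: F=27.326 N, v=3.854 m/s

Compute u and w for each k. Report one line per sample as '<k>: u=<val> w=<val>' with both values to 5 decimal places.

0: u=2.77417 w=10.97799
1: u=-0.59086 w=0.19495
2: u=-15.09224 w=-12.91257
3: u=3.36096 w=-6.13978
4: u=18.05270 w=10.73645

k=0: b·v=27.9×1.841=51.36390; √(2b)=7.46994; u=(51.36390+(-30.641))/7.46994=2.77417, w=(51.36390−(-30.641))/7.46994=10.97799
k=1: b·v=27.9×(-0.053)=-1.47870; √(2b)=7.46994; u=(-1.47870+(-2.935))/7.46994=-0.59086, w=(-1.47870−(-2.935))/7.46994=0.19495
k=2: b·v=27.9×(-3.749)=-104.59710; √(2b)=7.46994; u=(-104.59710+(-8.141))/7.46994=-15.09224, w=(-104.59710−(-8.141))/7.46994=-12.91257
k=3: b·v=27.9×(-0.372)=-10.37880; √(2b)=7.46994; u=(-10.37880+35.485)/7.46994=3.36096, w=(-10.37880−35.485)/7.46994=-6.13978
k=4: b·v=27.9×3.854=107.52660; √(2b)=7.46994; u=(107.52660+27.326)/7.46994=18.05270, w=(107.52660−27.326)/7.46994=10.73645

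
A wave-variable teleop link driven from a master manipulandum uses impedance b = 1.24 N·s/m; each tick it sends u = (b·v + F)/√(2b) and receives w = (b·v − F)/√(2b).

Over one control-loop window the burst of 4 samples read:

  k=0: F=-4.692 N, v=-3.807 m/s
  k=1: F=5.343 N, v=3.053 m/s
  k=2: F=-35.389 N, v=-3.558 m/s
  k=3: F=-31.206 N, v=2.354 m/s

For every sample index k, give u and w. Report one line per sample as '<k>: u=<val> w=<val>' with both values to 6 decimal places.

k=0: b·v=1.24×(-3.807)=-4.720680; √(2b)=1.574802; u=(-4.720680+(-4.692))/1.574802=-5.977058, w=(-4.720680−(-4.692))/1.574802=-0.018212
k=1: b·v=1.24×3.053=3.785720; √(2b)=1.574802; u=(3.785720+5.343)/1.574802=5.796743, w=(3.785720−5.343)/1.574802=-0.988874
k=2: b·v=1.24×(-3.558)=-4.411920; √(2b)=1.574802; u=(-4.411920+(-35.389))/1.574802=-25.273609, w=(-4.411920−(-35.389))/1.574802=19.670465
k=3: b·v=1.24×2.354=2.918960; √(2b)=1.574802; u=(2.918960+(-31.206))/1.574802=-17.962288, w=(2.918960−(-31.206))/1.574802=21.669371

0: u=-5.977058 w=-0.018212
1: u=5.796743 w=-0.988874
2: u=-25.273609 w=19.670465
3: u=-17.962288 w=21.669371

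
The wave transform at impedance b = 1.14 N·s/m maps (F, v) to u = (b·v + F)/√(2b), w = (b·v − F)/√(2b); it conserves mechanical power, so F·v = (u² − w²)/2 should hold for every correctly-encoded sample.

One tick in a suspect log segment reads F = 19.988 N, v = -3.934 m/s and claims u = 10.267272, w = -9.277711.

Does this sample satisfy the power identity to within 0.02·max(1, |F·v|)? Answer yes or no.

F·v = 19.988×(-3.934) = -78.632792 W.
(u² − w²)/2 = (105.416874 − 86.075921)/2 = 9.670476 W.
|Δ| = 88.303268;  2% of max(1, |F·v|) = 1.572656.

no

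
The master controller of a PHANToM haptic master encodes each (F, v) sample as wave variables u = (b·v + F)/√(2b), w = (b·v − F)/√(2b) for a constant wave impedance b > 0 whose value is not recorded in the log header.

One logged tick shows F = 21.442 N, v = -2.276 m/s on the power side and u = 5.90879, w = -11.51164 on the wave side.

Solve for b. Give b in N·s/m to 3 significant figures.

u + w = -5.60285;  u + w = √(2b)·v, so √(2b) = -5.60285/(-2.276) = 2.46171.
b = (√(2b))²/2 = 6.06001/2 = 3.03001.
(Check via u − w = 2F/√(2b): u − w = 17.42043, 2F/√(2b) = 17.42042.)

b = 3.03 N·s/m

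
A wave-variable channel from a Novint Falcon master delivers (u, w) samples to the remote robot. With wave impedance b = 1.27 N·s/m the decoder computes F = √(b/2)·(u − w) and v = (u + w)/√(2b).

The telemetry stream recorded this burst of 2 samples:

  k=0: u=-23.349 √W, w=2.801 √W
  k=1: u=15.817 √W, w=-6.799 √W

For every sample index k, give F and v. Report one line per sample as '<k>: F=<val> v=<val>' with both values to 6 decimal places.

0: F=-20.838121 v=-12.892962
1: F=18.021986 v=5.658396

k=0: u−w=-26.150000, u+w=-20.548000; √(b/2)=0.796869, √(2b)=1.593738; F=0.796869×(-26.15)=-20.838121, v=-20.548000/1.593738=-12.892962
k=1: u−w=22.616000, u+w=9.018000; √(b/2)=0.796869, √(2b)=1.593738; F=0.796869×22.616=18.021986, v=9.018000/1.593738=5.658396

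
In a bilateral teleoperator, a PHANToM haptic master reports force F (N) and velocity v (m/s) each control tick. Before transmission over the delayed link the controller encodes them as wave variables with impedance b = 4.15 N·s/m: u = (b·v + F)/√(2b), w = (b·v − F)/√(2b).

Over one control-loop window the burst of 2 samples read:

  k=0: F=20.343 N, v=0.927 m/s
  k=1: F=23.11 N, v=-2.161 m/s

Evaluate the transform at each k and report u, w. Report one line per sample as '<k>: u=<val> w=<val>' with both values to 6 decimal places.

k=0: b·v=4.15×0.927=3.847050; √(2b)=2.880972; u=(3.847050+20.343)/2.880972=8.396489, w=(3.847050−20.343)/2.880972=-5.725828
k=1: b·v=4.15×(-2.161)=-8.968150; √(2b)=2.880972; u=(-8.968150+23.11)/2.880972=4.908708, w=(-8.968150−23.11)/2.880972=-11.134488

0: u=8.396489 w=-5.725828
1: u=4.908708 w=-11.134488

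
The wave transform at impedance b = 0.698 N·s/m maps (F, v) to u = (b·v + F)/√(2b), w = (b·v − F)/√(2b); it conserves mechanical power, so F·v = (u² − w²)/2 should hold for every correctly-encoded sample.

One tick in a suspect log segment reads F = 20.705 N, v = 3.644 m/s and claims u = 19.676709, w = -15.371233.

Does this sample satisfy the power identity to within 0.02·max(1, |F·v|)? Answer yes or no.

F·v = 20.705×3.644 = 75.449020 W.
(u² − w²)/2 = (387.172877 − 236.274804)/2 = 75.449037 W.
|Δ| = 0.000017;  2% of max(1, |F·v|) = 1.508980.

yes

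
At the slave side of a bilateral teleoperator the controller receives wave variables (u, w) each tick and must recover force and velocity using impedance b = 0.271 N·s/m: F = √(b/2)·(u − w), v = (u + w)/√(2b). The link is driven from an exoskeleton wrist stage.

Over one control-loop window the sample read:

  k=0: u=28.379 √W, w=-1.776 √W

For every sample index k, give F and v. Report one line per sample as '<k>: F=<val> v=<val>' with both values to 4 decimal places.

k=0: u−w=30.1550, u+w=26.6030; √(b/2)=0.3681, √(2b)=0.7362; F=0.3681×30.155=11.1002, v=26.6030/0.7362=36.1352

0: F=11.1002 v=36.1352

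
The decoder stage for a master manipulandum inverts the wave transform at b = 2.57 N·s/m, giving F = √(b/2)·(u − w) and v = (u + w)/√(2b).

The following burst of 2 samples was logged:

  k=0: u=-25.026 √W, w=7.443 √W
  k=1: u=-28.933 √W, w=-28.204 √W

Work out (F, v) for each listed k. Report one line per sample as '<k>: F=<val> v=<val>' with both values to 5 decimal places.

0: F=-36.80616 v=-7.75553
1: F=-0.82638 v=-25.20205

k=0: u−w=-32.46900, u+w=-17.58300; √(b/2)=1.13358, √(2b)=2.26716; F=1.13358×(-32.469)=-36.80616, v=-17.58300/2.26716=-7.75553
k=1: u−w=-0.72900, u+w=-57.13700; √(b/2)=1.13358, √(2b)=2.26716; F=1.13358×(-0.729)=-0.82638, v=-57.13700/2.26716=-25.20205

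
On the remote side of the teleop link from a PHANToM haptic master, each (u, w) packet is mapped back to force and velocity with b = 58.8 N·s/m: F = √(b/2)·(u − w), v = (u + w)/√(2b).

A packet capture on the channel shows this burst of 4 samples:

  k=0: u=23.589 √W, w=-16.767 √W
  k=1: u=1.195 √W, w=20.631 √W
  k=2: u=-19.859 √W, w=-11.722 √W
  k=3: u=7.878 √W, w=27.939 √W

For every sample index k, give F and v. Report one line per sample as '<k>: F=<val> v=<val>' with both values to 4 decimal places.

k=0: u−w=40.3560, u+w=6.8220; √(b/2)=5.4222, √(2b)=10.8444; F=5.4222×40.356=218.8174, v=6.8220/10.8444=0.6291
k=1: u−w=-19.4360, u+w=21.8260; √(b/2)=5.4222, √(2b)=10.8444; F=5.4222×(-19.436)=-105.3854, v=21.8260/10.8444=2.0127
k=2: u−w=-8.1370, u+w=-31.5810; √(b/2)=5.4222, √(2b)=10.8444; F=5.4222×(-8.137)=-44.1203, v=-31.5810/10.8444=-2.9122
k=3: u−w=-20.0610, u+w=35.8170; √(b/2)=5.4222, √(2b)=10.8444; F=5.4222×(-20.061)=-108.7743, v=35.8170/10.8444=3.3028

0: F=218.8174 v=0.6291
1: F=-105.3854 v=2.0127
2: F=-44.1203 v=-2.9122
3: F=-108.7743 v=3.3028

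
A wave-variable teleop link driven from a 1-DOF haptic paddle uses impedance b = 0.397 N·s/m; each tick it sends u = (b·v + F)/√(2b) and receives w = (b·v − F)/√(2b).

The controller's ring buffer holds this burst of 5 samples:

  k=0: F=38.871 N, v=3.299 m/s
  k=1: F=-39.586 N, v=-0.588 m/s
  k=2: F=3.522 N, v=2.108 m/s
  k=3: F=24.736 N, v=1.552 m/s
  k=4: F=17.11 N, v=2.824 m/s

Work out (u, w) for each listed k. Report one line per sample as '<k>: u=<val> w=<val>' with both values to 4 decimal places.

0: u=45.0928 w=-42.1532
1: u=-44.6874 w=44.1634
2: u=4.8918 w=-3.0134
3: u=28.4515 w=-27.0685
4: u=20.4599 w=-17.9435

k=0: b·v=0.397×3.299=1.3097; √(2b)=0.8911; u=(1.3097+38.871)/0.8911=45.0928, w=(1.3097−38.871)/0.8911=-42.1532
k=1: b·v=0.397×(-0.588)=-0.2334; √(2b)=0.8911; u=(-0.2334+(-39.586))/0.8911=-44.6874, w=(-0.2334−(-39.586))/0.8911=44.1634
k=2: b·v=0.397×2.108=0.8369; √(2b)=0.8911; u=(0.8369+3.522)/0.8911=4.8918, w=(0.8369−3.522)/0.8911=-3.0134
k=3: b·v=0.397×1.552=0.6161; √(2b)=0.8911; u=(0.6161+24.736)/0.8911=28.4515, w=(0.6161−24.736)/0.8911=-27.0685
k=4: b·v=0.397×2.824=1.1211; √(2b)=0.8911; u=(1.1211+17.11)/0.8911=20.4599, w=(1.1211−17.11)/0.8911=-17.9435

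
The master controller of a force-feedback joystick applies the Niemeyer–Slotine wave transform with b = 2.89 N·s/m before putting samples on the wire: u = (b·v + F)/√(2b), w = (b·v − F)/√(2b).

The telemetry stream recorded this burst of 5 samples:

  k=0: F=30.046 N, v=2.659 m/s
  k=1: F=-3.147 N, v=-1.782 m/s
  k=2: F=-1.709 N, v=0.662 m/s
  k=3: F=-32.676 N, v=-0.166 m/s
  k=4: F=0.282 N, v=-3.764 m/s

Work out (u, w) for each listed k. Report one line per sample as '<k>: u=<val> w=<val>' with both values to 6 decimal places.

k=0: b·v=2.89×2.659=7.684510; √(2b)=2.404163; u=(7.684510+30.046)/2.404163=15.693823, w=(7.684510−30.046)/2.404163=-9.301154
k=1: b·v=2.89×(-1.782)=-5.149980; √(2b)=2.404163; u=(-5.149980+(-3.147))/2.404163=-3.451089, w=(-5.149980−(-3.147))/2.404163=-0.833130
k=2: b·v=2.89×0.662=1.913180; √(2b)=2.404163; u=(1.913180+(-1.709))/2.404163=0.084928, w=(1.913180−(-1.709))/2.404163=1.506628
k=3: b·v=2.89×(-0.166)=-0.479740; √(2b)=2.404163; u=(-0.479740+(-32.676))/2.404163=-13.790970, w=(-0.479740−(-32.676))/2.404163=13.391879
k=4: b·v=2.89×(-3.764)=-10.877960; √(2b)=2.404163; u=(-10.877960+0.282)/2.404163=-4.407338, w=(-10.877960−0.282)/2.404163=-4.641931

0: u=15.693823 w=-9.301154
1: u=-3.451089 w=-0.833130
2: u=0.084928 w=1.506628
3: u=-13.790970 w=13.391879
4: u=-4.407338 w=-4.641931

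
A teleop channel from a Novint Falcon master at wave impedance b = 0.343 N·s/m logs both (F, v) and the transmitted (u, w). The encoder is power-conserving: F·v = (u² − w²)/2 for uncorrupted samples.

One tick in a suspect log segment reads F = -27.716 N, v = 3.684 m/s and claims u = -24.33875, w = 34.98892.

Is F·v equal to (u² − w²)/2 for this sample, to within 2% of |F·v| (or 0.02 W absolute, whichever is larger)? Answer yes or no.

no

F·v = (-27.716)×3.684 = -102.1057 W.
(u² − w²)/2 = (592.3748 − 1224.2245)/2 = -315.9249 W.
|Δ| = 213.8191;  2% of max(1, |F·v|) = 2.0421.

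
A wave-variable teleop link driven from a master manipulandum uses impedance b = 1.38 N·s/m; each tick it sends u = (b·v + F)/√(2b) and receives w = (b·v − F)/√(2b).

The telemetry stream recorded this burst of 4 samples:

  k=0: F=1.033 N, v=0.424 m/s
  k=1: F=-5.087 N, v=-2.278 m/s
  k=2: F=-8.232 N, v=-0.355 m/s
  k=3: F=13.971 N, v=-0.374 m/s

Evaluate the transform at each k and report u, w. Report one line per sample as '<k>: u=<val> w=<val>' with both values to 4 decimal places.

0: u=0.9740 w=-0.2696
1: u=-4.9543 w=1.1698
2: u=-5.2500 w=4.6602
3: u=8.0989 w=-8.7202

k=0: b·v=1.38×0.424=0.5851; √(2b)=1.6613; u=(0.5851+1.033)/1.6613=0.9740, w=(0.5851−1.033)/1.6613=-0.2696
k=1: b·v=1.38×(-2.278)=-3.1436; √(2b)=1.6613; u=(-3.1436+(-5.087))/1.6613=-4.9543, w=(-3.1436−(-5.087))/1.6613=1.1698
k=2: b·v=1.38×(-0.355)=-0.4899; √(2b)=1.6613; u=(-0.4899+(-8.232))/1.6613=-5.2500, w=(-0.4899−(-8.232))/1.6613=4.6602
k=3: b·v=1.38×(-0.374)=-0.5161; √(2b)=1.6613; u=(-0.5161+13.971)/1.6613=8.0989, w=(-0.5161−13.971)/1.6613=-8.7202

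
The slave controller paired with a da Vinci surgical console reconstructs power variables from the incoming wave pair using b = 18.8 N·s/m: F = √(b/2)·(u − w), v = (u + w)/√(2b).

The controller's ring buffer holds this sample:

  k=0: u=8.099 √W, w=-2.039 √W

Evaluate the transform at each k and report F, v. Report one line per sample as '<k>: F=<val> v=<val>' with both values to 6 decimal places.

0: F=31.082519 v=0.988277

k=0: u−w=10.138000, u+w=6.060000; √(b/2)=3.065942, √(2b)=6.131884; F=3.065942×10.138=31.082519, v=6.060000/6.131884=0.988277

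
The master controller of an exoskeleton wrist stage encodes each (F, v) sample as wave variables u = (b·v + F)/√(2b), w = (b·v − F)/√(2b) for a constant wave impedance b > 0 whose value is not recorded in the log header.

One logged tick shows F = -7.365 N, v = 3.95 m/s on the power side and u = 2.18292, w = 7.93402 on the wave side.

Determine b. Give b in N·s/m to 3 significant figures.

b = 3.28 N·s/m

u + w = 10.1169;  u + w = √(2b)·v, so √(2b) = 10.1169/3.95 = 2.5613.
b = (√(2b))²/2 = 6.5600/2 = 3.2800.
(Check via u − w = 2F/√(2b): u − w = -5.7511, 2F/√(2b) = -5.7511.)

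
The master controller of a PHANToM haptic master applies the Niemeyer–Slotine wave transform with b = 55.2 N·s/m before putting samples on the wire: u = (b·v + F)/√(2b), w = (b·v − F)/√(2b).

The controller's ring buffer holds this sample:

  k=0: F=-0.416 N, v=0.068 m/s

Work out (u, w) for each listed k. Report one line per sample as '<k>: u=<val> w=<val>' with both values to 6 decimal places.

k=0: b·v=55.2×0.068=3.753600; √(2b)=10.507140; u=(3.753600+(-0.416))/10.507140=0.317651, w=(3.753600−(-0.416))/10.507140=0.396835

0: u=0.317651 w=0.396835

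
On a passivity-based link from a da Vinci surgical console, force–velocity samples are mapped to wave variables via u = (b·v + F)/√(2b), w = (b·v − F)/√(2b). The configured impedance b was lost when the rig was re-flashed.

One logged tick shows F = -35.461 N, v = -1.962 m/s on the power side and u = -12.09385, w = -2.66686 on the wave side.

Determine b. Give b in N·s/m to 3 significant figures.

u + w = -14.76071;  u + w = √(2b)·v, so √(2b) = -14.76071/(-1.962) = 7.52330.
b = (√(2b))²/2 = 56.60001/2 = 28.30000.
(Check via u − w = 2F/√(2b): u − w = -9.42699, 2F/√(2b) = -9.42698.)

b = 28.3 N·s/m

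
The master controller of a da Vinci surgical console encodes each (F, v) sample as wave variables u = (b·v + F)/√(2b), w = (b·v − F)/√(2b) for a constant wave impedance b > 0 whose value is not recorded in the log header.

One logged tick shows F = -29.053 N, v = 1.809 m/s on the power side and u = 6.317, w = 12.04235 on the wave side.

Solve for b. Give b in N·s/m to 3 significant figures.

b = 51.5 N·s/m

u + w = 18.3593;  u + w = √(2b)·v, so √(2b) = 18.3593/1.809 = 10.1489.
b = (√(2b))²/2 = 103.0001/2 = 51.5000.
(Check via u − w = 2F/√(2b): u − w = -5.7254, 2F/√(2b) = -5.7254.)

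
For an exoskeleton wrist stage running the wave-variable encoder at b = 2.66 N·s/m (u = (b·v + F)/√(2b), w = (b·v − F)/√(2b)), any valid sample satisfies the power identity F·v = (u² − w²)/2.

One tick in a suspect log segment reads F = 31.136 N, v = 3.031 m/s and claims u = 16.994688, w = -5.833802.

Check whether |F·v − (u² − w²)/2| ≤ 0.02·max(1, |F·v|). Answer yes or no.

F·v = 31.136×3.031 = 94.373216 W.
(u² − w²)/2 = (288.819420 − 34.033246)/2 = 127.393087 W.
|Δ| = 33.019871;  2% of max(1, |F·v|) = 1.887464.

no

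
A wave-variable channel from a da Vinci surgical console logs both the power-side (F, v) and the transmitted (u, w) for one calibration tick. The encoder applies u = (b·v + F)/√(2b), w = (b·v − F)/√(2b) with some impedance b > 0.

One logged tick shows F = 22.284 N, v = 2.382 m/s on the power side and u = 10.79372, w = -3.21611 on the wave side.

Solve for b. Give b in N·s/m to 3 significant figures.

u + w = 7.57761;  u + w = √(2b)·v, so √(2b) = 7.57761/2.382 = 3.18120.
b = (√(2b))²/2 = 10.12001/2 = 5.06001.
(Check via u − w = 2F/√(2b): u − w = 14.00983, 2F/√(2b) = 14.00982.)

b = 5.06 N·s/m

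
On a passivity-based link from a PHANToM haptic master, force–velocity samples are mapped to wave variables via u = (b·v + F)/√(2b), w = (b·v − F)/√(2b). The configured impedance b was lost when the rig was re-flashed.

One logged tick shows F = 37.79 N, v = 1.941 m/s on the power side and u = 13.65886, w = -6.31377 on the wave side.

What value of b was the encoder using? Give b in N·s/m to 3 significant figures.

b = 7.16 N·s/m

u + w = 7.3451;  u + w = √(2b)·v, so √(2b) = 7.3451/1.941 = 3.7842.
b = (√(2b))²/2 = 14.3200/2 = 7.1600.
(Check via u − w = 2F/√(2b): u − w = 19.9726, 2F/√(2b) = 19.9726.)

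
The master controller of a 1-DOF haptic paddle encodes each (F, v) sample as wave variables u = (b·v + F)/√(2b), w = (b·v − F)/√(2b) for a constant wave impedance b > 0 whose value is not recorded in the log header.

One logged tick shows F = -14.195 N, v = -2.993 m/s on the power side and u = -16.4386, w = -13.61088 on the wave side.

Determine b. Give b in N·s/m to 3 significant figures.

u + w = -30.0495;  u + w = √(2b)·v, so √(2b) = -30.0495/(-2.993) = 10.0399.
b = (√(2b))²/2 = 100.8000/2 = 50.4000.
(Check via u − w = 2F/√(2b): u − w = -2.8277, 2F/√(2b) = -2.8277.)

b = 50.4 N·s/m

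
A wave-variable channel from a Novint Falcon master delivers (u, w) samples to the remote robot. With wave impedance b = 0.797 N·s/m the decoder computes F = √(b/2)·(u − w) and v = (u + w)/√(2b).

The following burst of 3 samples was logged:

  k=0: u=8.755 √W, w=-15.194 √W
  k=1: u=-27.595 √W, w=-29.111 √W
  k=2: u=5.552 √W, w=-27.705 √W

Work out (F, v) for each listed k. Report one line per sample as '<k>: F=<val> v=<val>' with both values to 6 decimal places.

0: F=15.118251 v=-5.100048
1: F=0.957003 v=-44.914323
2: F=20.994099 v=-17.546415

k=0: u−w=23.949000, u+w=-6.439000; √(b/2)=0.631269, √(2b)=1.262537; F=0.631269×23.949=15.118251, v=-6.439000/1.262537=-5.100048
k=1: u−w=1.516000, u+w=-56.706000; √(b/2)=0.631269, √(2b)=1.262537; F=0.631269×1.516=0.957003, v=-56.706000/1.262537=-44.914323
k=2: u−w=33.257000, u+w=-22.153000; √(b/2)=0.631269, √(2b)=1.262537; F=0.631269×33.257=20.994099, v=-22.153000/1.262537=-17.546415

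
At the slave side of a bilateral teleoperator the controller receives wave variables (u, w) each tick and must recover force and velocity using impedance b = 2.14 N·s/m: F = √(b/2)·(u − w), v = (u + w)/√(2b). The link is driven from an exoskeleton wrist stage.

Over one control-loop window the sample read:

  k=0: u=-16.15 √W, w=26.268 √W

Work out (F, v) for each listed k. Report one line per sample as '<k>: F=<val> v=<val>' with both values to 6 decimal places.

0: F=-43.877520 v=4.890720

k=0: u−w=-42.418000, u+w=10.118000; √(b/2)=1.034408, √(2b)=2.068816; F=1.034408×(-42.418)=-43.877520, v=10.118000/2.068816=4.890720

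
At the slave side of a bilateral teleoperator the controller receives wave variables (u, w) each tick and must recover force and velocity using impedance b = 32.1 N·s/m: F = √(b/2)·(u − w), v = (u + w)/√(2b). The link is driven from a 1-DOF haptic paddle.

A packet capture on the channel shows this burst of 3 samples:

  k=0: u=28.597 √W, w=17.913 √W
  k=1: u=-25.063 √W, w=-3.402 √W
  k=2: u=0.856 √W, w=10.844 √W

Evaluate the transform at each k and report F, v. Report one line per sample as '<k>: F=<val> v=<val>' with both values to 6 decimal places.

0: F=42.802723 v=5.804687
1: F=-86.779276 v=-3.552578
2: F=-40.014376 v=1.460220

k=0: u−w=10.684000, u+w=46.510000; √(b/2)=4.006245, √(2b)=8.012490; F=4.006245×10.684=42.802723, v=46.510000/8.012490=5.804687
k=1: u−w=-21.661000, u+w=-28.465000; √(b/2)=4.006245, √(2b)=8.012490; F=4.006245×(-21.661)=-86.779276, v=-28.465000/8.012490=-3.552578
k=2: u−w=-9.988000, u+w=11.700000; √(b/2)=4.006245, √(2b)=8.012490; F=4.006245×(-9.988)=-40.014376, v=11.700000/8.012490=1.460220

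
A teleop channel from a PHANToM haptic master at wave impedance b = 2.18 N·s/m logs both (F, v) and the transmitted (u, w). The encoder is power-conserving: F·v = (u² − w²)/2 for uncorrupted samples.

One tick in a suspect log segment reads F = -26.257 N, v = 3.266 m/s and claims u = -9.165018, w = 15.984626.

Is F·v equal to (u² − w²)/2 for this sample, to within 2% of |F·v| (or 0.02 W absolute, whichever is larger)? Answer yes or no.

F·v = (-26.257)×3.266 = -85.755362 W.
(u² − w²)/2 = (83.997555 − 255.508268)/2 = -85.755357 W.
|Δ| = 0.000005;  2% of max(1, |F·v|) = 1.715107.

yes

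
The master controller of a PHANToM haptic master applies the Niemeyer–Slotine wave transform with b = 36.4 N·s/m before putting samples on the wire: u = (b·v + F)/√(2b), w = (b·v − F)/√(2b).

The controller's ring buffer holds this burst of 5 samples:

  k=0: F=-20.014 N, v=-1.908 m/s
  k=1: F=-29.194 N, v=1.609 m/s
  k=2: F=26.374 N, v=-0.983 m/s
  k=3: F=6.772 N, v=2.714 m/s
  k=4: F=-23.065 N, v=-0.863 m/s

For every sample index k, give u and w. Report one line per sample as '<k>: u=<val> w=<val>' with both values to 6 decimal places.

0: u=-10.485483 w=-5.794129
1: u=3.442639 w=10.285818
2: u=-1.102541 w=-7.284702
3: u=12.372010 w=10.784629
4: u=-6.384944 w=-0.978424

k=0: b·v=36.4×(-1.908)=-69.451200; √(2b)=8.532292; u=(-69.451200+(-20.014))/8.532292=-10.485483, w=(-69.451200−(-20.014))/8.532292=-5.794129
k=1: b·v=36.4×1.609=58.567600; √(2b)=8.532292; u=(58.567600+(-29.194))/8.532292=3.442639, w=(58.567600−(-29.194))/8.532292=10.285818
k=2: b·v=36.4×(-0.983)=-35.781200; √(2b)=8.532292; u=(-35.781200+26.374)/8.532292=-1.102541, w=(-35.781200−26.374)/8.532292=-7.284702
k=3: b·v=36.4×2.714=98.789600; √(2b)=8.532292; u=(98.789600+6.772)/8.532292=12.372010, w=(98.789600−6.772)/8.532292=10.784629
k=4: b·v=36.4×(-0.863)=-31.413200; √(2b)=8.532292; u=(-31.413200+(-23.065))/8.532292=-6.384944, w=(-31.413200−(-23.065))/8.532292=-0.978424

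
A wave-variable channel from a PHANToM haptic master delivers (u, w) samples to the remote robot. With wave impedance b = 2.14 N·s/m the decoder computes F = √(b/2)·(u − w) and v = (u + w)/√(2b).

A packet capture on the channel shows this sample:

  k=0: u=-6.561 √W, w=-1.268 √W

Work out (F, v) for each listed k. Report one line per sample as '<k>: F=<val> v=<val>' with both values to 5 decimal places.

k=0: u−w=-5.29300, u+w=-7.82900; √(b/2)=1.03441, √(2b)=2.06882; F=1.03441×(-5.293)=-5.47512, v=-7.82900/2.06882=-3.78429

0: F=-5.47512 v=-3.78429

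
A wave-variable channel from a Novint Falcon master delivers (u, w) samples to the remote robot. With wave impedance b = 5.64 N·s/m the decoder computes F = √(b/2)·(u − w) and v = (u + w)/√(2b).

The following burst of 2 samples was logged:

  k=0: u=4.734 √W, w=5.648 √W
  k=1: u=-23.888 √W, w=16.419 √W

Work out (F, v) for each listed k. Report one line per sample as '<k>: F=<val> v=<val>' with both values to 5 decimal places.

0: F=-1.53487 v=3.09120
1: F=-67.68696 v=-2.22386

k=0: u−w=-0.91400, u+w=10.38200; √(b/2)=1.67929, √(2b)=3.35857; F=1.67929×(-0.914)=-1.53487, v=10.38200/3.35857=3.09120
k=1: u−w=-40.30700, u+w=-7.46900; √(b/2)=1.67929, √(2b)=3.35857; F=1.67929×(-40.307)=-67.68696, v=-7.46900/3.35857=-2.22386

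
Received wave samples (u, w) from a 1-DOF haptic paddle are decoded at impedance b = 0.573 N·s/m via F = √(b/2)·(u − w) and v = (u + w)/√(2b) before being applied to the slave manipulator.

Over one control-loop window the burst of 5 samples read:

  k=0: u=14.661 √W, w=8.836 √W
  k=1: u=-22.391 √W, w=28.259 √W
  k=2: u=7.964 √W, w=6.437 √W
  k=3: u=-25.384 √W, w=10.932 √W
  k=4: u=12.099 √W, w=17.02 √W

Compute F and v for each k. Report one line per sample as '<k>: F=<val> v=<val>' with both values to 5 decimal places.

k=0: u−w=5.82500, u+w=23.49700; √(b/2)=0.53526, √(2b)=1.07051; F=0.53526×5.825=3.11787, v=23.49700/1.07051=21.94927
k=1: u−w=-50.65000, u+w=5.86800; √(b/2)=0.53526, √(2b)=1.07051; F=0.53526×(-50.65)=-27.11076, v=5.86800/1.07051=5.48148
k=2: u−w=1.52700, u+w=14.40100; √(b/2)=0.53526, √(2b)=1.07051; F=0.53526×1.527=0.81734, v=14.40100/1.07051=13.45242
k=3: u−w=-36.31600, u+w=-14.45200; √(b/2)=0.53526, √(2b)=1.07051; F=0.53526×(-36.316)=-19.43839, v=-14.45200/1.07051=-13.50006
k=4: u−w=-4.92100, u+w=29.11900; √(b/2)=0.53526, √(2b)=1.07051; F=0.53526×(-4.921)=-2.63400, v=29.11900/1.07051=27.20095

0: F=3.11787 v=21.94927
1: F=-27.11076 v=5.48148
2: F=0.81734 v=13.45242
3: F=-19.43839 v=-13.50006
4: F=-2.63400 v=27.20095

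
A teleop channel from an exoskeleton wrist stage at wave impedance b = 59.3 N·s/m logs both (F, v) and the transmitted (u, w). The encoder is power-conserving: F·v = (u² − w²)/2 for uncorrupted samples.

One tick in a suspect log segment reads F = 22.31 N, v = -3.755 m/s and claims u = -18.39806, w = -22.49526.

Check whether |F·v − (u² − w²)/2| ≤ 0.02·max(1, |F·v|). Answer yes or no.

F·v = 22.31×(-3.755) = -83.7740 W.
(u² − w²)/2 = (338.4886 − 506.0367)/2 = -83.7741 W.
|Δ| = 0.0000;  2% of max(1, |F·v|) = 1.6755.

yes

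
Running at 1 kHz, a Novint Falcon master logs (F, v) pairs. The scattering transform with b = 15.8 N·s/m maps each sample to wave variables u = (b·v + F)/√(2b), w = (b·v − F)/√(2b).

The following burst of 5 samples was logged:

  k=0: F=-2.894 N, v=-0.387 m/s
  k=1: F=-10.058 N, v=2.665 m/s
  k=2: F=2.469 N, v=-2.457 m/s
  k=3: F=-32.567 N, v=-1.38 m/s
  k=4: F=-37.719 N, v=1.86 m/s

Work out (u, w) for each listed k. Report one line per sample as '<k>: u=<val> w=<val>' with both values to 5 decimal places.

k=0: b·v=15.8×(-0.387)=-6.11460; √(2b)=5.62139; u=(-6.11460+(-2.894))/5.62139=-1.60256, w=(-6.11460−(-2.894))/5.62139=-0.57292
k=1: b·v=15.8×2.665=42.10700; √(2b)=5.62139; u=(42.10700+(-10.058))/5.62139=5.70126, w=(42.10700−(-10.058))/5.62139=9.27974
k=2: b·v=15.8×(-2.457)=-38.82060; √(2b)=5.62139; u=(-38.82060+2.469)/5.62139=-6.46666, w=(-38.82060−2.469)/5.62139=-7.34509
k=3: b·v=15.8×(-1.38)=-21.80400; √(2b)=5.62139; u=(-21.80400+(-32.567))/5.62139=-9.67217, w=(-21.80400−(-32.567))/5.62139=1.91465
k=4: b·v=15.8×1.86=29.38800; √(2b)=5.62139; u=(29.38800+(-37.719))/5.62139=-1.48202, w=(29.38800−(-37.719))/5.62139=11.93780

0: u=-1.60256 w=-0.57292
1: u=5.70126 w=9.27974
2: u=-6.46666 w=-7.34509
3: u=-9.67217 w=1.91465
4: u=-1.48202 w=11.93780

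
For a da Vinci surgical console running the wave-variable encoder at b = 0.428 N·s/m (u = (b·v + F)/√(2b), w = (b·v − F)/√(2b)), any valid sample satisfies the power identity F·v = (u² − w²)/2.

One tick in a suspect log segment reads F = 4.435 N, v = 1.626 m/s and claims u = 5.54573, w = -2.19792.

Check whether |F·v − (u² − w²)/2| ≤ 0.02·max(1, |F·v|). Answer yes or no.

no

F·v = 4.435×1.626 = 7.2113 W.
(u² − w²)/2 = (30.7551 − 4.8309)/2 = 12.9621 W.
|Δ| = 5.7508;  2% of max(1, |F·v|) = 0.1442.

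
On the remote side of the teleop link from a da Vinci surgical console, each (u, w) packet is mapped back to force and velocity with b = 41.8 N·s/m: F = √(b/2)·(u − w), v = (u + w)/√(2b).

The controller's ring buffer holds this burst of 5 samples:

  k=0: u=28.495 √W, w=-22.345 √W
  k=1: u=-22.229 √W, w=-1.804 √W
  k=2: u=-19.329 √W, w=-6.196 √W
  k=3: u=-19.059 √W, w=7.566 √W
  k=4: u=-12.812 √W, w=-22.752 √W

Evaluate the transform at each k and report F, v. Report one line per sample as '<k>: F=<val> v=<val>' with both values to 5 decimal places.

0: F=232.42278 v=0.67262
1: F=-93.37599 v=-2.62848
2: F=-60.03950 v=-2.79166
3: F=-121.72023 v=-1.25699
4: F=45.44222 v=-3.88962

k=0: u−w=50.84000, u+w=6.15000; √(b/2)=4.57165, √(2b)=9.14330; F=4.57165×50.84=232.42278, v=6.15000/9.14330=0.67262
k=1: u−w=-20.42500, u+w=-24.03300; √(b/2)=4.57165, √(2b)=9.14330; F=4.57165×(-20.425)=-93.37599, v=-24.03300/9.14330=-2.62848
k=2: u−w=-13.13300, u+w=-25.52500; √(b/2)=4.57165, √(2b)=9.14330; F=4.57165×(-13.133)=-60.03950, v=-25.52500/9.14330=-2.79166
k=3: u−w=-26.62500, u+w=-11.49300; √(b/2)=4.57165, √(2b)=9.14330; F=4.57165×(-26.625)=-121.72023, v=-11.49300/9.14330=-1.25699
k=4: u−w=9.94000, u+w=-35.56400; √(b/2)=4.57165, √(2b)=9.14330; F=4.57165×9.94=45.44222, v=-35.56400/9.14330=-3.88962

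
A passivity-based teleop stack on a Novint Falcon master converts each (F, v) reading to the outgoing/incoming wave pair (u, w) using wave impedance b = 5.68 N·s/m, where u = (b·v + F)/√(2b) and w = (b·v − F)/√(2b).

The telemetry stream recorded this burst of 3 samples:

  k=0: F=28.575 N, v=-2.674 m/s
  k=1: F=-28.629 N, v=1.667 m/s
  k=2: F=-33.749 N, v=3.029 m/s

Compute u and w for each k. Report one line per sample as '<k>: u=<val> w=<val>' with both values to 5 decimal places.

k=0: b·v=5.68×(-2.674)=-15.18832; √(2b)=3.37046; u=(-15.18832+28.575)/3.37046=3.97177, w=(-15.18832−28.575)/3.37046=-12.98438
k=1: b·v=5.68×1.667=9.46856; √(2b)=3.37046; u=(9.46856+(-28.629))/3.37046=-5.68481, w=(9.46856−(-28.629))/3.37046=11.30337
k=2: b·v=5.68×3.029=17.20472; √(2b)=3.37046; u=(17.20472+(-33.749))/3.37046=-4.90861, w=(17.20472−(-33.749))/3.37046=15.11774

0: u=3.97177 w=-12.98438
1: u=-5.68481 w=11.30337
2: u=-4.90861 w=15.11774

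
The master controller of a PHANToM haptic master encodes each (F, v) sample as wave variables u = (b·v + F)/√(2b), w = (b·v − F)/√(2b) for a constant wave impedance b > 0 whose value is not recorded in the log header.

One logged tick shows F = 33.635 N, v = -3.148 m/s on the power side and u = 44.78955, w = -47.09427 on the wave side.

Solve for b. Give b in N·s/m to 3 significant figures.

u + w = -2.3047;  u + w = √(2b)·v, so √(2b) = -2.3047/(-3.148) = 0.7321.
b = (√(2b))²/2 = 0.5360/2 = 0.2680.
(Check via u − w = 2F/√(2b): u − w = 91.8838, 2F/√(2b) = 91.8836.)

b = 0.268 N·s/m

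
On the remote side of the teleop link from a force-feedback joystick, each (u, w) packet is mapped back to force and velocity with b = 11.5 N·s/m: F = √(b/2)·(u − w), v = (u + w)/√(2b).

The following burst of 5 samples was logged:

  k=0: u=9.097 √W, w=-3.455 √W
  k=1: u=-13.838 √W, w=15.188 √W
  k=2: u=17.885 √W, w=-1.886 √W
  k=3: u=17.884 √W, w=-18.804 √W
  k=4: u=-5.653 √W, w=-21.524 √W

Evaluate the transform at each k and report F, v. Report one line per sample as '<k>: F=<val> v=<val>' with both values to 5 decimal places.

k=0: u−w=12.55200, u+w=5.64200; √(b/2)=2.39792, √(2b)=4.79583; F=2.39792×12.552=30.09864, v=5.64200/4.79583=1.17644
k=1: u−w=-29.02600, u+w=1.35000; √(b/2)=2.39792, √(2b)=4.79583; F=2.39792×(-29.026)=-69.60190, v=1.35000/4.79583=0.28149
k=2: u−w=19.77100, u+w=15.99900; √(b/2)=2.39792, √(2b)=4.79583; F=2.39792×19.771=47.40919, v=15.99900/4.79583=3.33602
k=3: u−w=36.68800, u+w=-0.92000; √(b/2)=2.39792, √(2b)=4.79583; F=2.39792×36.688=87.97473, v=-0.92000/4.79583=-0.19183
k=4: u−w=15.87100, u+w=-27.17700; √(b/2)=2.39792, √(2b)=4.79583; F=2.39792×15.871=38.05732, v=-27.17700/4.79583=-5.66680

0: F=30.09864 v=1.17644
1: F=-69.60190 v=0.28149
2: F=47.40919 v=3.33602
3: F=87.97473 v=-0.19183
4: F=38.05732 v=-5.66680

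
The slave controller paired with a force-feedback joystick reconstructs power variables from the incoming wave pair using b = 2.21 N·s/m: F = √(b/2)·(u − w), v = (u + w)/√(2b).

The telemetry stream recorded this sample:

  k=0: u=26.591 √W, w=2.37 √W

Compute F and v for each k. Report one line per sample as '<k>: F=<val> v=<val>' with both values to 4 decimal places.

0: F=25.4609 v=13.7753

k=0: u−w=24.2210, u+w=28.9610; √(b/2)=1.0512, √(2b)=2.1024; F=1.0512×24.221=25.4609, v=28.9610/2.1024=13.7753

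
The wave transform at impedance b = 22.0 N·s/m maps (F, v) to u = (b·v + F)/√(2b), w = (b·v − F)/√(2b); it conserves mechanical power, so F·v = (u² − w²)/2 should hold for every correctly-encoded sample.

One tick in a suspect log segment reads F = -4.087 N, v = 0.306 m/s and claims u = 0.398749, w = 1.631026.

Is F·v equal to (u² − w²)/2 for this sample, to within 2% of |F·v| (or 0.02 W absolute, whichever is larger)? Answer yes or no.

yes

F·v = (-4.087)×0.306 = -1.250622 W.
(u² − w²)/2 = (0.159001 − 2.660246)/2 = -1.250623 W.
|Δ| = 0.000001;  2% of max(1, |F·v|) = 0.025012.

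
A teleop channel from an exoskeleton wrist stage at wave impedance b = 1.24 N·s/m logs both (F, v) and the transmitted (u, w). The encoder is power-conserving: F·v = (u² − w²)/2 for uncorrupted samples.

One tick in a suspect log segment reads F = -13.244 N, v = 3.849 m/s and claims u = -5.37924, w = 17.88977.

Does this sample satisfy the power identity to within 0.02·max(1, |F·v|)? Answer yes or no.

no

F·v = (-13.244)×3.849 = -50.9762 W.
(u² − w²)/2 = (28.9362 − 320.0439)/2 = -145.5538 W.
|Δ| = 94.5777;  2% of max(1, |F·v|) = 1.0195.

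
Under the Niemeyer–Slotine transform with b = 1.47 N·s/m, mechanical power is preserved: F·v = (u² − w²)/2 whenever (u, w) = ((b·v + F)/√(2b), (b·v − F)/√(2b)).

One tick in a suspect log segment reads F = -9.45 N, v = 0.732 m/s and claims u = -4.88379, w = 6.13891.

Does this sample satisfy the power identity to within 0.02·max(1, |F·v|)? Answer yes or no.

F·v = (-9.45)×0.732 = -6.91740 W.
(u² − w²)/2 = (23.85140 − 37.68622)/2 = -6.91741 W.
|Δ| = 0.00001;  2% of max(1, |F·v|) = 0.13835.

yes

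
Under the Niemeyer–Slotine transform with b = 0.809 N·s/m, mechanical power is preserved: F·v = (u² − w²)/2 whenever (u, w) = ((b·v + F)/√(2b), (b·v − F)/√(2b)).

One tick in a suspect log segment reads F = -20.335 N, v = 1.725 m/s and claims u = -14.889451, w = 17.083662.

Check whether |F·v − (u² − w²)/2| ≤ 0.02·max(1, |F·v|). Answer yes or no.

F·v = (-20.335)×1.725 = -35.077875 W.
(u² − w²)/2 = (221.695751 − 291.851507)/2 = -35.077878 W.
|Δ| = 0.000003;  2% of max(1, |F·v|) = 0.701558.

yes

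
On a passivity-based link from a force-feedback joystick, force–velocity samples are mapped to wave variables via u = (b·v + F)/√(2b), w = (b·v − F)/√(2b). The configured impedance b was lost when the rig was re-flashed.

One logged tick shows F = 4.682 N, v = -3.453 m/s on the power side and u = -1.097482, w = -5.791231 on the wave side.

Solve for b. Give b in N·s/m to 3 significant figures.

b = 1.99 N·s/m

u + w = -6.888713;  u + w = √(2b)·v, so √(2b) = -6.888713/(-3.453) = 1.994994.
b = (√(2b))²/2 = 3.980000/2 = 1.990000.
(Check via u − w = 2F/√(2b): u − w = 4.693749, 2F/√(2b) = 4.693749.)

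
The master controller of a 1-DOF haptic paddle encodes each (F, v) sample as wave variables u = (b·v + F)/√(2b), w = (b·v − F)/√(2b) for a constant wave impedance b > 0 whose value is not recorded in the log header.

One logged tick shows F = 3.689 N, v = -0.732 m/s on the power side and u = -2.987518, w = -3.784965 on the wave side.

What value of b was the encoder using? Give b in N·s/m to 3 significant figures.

u + w = -6.772483;  u + w = √(2b)·v, so √(2b) = -6.772483/(-0.732) = 9.252026.
b = (√(2b))²/2 = 85.599984/2 = 42.799992.
(Check via u − w = 2F/√(2b): u − w = 0.797447, 2F/√(2b) = 0.797447.)

b = 42.8 N·s/m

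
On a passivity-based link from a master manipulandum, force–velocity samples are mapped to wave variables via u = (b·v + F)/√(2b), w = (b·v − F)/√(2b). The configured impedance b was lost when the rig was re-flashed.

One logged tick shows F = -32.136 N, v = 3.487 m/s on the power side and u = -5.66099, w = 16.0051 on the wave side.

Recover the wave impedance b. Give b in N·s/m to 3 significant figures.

b = 4.4 N·s/m

u + w = 10.3441;  u + w = √(2b)·v, so √(2b) = 10.3441/3.487 = 2.9665.
b = (√(2b))²/2 = 8.8000/2 = 4.4000.
(Check via u − w = 2F/√(2b): u − w = -21.6661, 2F/√(2b) = -21.6661.)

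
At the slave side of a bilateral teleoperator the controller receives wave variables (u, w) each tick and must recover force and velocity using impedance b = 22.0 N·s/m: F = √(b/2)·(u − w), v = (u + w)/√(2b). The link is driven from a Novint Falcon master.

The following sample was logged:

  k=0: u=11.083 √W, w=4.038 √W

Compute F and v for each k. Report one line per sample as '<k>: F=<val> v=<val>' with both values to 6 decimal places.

0: F=23.365622 v=2.279577

k=0: u−w=7.045000, u+w=15.121000; √(b/2)=3.316625, √(2b)=6.633250; F=3.316625×7.045=23.365622, v=15.121000/6.633250=2.279577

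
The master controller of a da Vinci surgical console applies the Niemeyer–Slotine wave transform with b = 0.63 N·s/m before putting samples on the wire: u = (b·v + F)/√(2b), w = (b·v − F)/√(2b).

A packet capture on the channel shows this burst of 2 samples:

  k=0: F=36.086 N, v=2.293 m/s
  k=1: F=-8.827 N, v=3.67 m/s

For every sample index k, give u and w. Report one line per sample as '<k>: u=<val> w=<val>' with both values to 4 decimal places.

k=0: b·v=0.63×2.293=1.4446; √(2b)=1.1225; u=(1.4446+36.086)/1.1225=33.4349, w=(1.4446−36.086)/1.1225=-30.8610
k=1: b·v=0.63×3.67=2.3121; √(2b)=1.1225; u=(2.3121+(-8.827))/1.1225=-5.8039, w=(2.3121−(-8.827))/1.1225=9.9235

0: u=33.4349 w=-30.8610
1: u=-5.8039 w=9.9235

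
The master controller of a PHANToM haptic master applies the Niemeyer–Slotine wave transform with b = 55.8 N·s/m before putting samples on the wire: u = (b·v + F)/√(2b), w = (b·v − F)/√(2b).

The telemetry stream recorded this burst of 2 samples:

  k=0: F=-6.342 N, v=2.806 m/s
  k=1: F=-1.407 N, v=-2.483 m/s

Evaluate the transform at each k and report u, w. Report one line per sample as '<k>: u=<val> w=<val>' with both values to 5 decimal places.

0: u=14.22108 w=15.42175
1: u=-13.24850 w=-12.98213

k=0: b·v=55.8×2.806=156.57480; √(2b)=10.56409; u=(156.57480+(-6.342))/10.56409=14.22108, w=(156.57480−(-6.342))/10.56409=15.42175
k=1: b·v=55.8×(-2.483)=-138.55140; √(2b)=10.56409; u=(-138.55140+(-1.407))/10.56409=-13.24850, w=(-138.55140−(-1.407))/10.56409=-12.98213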